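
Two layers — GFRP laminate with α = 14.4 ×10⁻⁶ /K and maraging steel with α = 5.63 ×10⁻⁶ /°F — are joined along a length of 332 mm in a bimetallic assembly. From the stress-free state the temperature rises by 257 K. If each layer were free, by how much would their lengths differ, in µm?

maraging steel: α = 5.63×10⁻⁶/°F × 9/5 = 10.1×10⁻⁶/K.
Δα = |14.4 − 10.1|×10⁻⁶/K = 4.27×10⁻⁶/K.
ΔL_mismatch = Δα·L·ΔT = 4.27×10⁻⁶ × 332.0 mm × 257.0 K = 364 µm.

364 µm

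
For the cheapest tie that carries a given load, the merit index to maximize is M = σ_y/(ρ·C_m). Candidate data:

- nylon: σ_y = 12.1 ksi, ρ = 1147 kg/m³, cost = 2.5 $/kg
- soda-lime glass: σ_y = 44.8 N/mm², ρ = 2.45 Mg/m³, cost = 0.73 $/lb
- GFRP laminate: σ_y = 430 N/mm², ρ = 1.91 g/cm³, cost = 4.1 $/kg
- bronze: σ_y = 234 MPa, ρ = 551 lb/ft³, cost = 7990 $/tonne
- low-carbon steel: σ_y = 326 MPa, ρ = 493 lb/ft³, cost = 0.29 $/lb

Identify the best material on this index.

low-carbon steel

After converting to SI:
  nylon: σ_y = 83.43 MPa, ρ = 1147 kg/m³, cost = 2.500 $/kg
  soda-lime glass: σ_y = 44.80 MPa, ρ = 2450 kg/m³, cost = 1.609 $/kg
  GFRP laminate: σ_y = 430.0 MPa, ρ = 1910 kg/m³, cost = 4.100 $/kg
  bronze: σ_y = 234.0 MPa, ρ = 8826 kg/m³, cost = 7.990 $/kg
  low-carbon steel: σ_y = 326.0 MPa, ρ = 7897 kg/m³, cost = 0.6393 $/kg
  low-carbon steel: M = 64.6 kN·m per $
  GFRP laminate: M = 54.9 kN·m per $
  nylon: M = 29.1 kN·m per $
  soda-lime glass: M = 11.4 kN·m per $
  bronze: M = 3.32 kN·m per $
Low-carbon steel has the largest M.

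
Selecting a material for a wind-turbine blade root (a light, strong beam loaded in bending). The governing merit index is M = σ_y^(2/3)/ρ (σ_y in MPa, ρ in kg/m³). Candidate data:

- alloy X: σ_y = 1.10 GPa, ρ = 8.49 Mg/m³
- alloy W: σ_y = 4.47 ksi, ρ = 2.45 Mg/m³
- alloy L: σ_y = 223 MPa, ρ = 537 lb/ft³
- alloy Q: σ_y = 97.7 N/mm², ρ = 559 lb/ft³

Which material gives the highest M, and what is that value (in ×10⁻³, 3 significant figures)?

Putting every candidate on a common basis:
  alloy X: σ_y = 1100 MPa, ρ = 8490 kg/m³
  alloy W: σ_y = 30.82 MPa, ρ = 2450 kg/m³
  alloy L: σ_y = 223.0 MPa, ρ = 8602 kg/m³
  alloy Q: σ_y = 97.70 MPa, ρ = 8954 kg/m³
  alloy X: M = 12.6×10⁻³
  alloy L: M = 4.28×10⁻³
  alloy W: M = 4.01×10⁻³
  alloy Q: M = 2.37×10⁻³
The maximum is for alloy X.

alloy X, M = 12.6×10⁻³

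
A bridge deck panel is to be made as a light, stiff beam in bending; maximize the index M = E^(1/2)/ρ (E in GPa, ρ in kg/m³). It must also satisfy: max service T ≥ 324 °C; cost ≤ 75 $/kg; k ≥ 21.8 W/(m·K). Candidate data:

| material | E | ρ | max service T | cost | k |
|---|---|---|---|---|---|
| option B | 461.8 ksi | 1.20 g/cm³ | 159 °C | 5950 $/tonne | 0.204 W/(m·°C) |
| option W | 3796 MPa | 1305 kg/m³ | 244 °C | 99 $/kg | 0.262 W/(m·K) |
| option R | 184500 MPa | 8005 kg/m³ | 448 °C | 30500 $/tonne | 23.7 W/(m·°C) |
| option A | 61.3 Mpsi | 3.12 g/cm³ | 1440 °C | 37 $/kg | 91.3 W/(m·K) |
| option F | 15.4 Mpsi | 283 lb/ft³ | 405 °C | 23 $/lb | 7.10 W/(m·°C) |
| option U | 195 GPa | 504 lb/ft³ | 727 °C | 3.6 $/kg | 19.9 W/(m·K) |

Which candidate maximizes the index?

Screen on constraints: max service T ≥ 324 °C; cost ≤ 75 $/kg; k ≥ 21.8 W/(m·K). Survivors: option R, option A.
Convert each candidate to consistent units, then evaluate M:
  option R: E = 184.5 GPa, ρ = 8005 kg/m³
  option A: E = 422.6 GPa, ρ = 3120 kg/m³
  option A: M = 6.59×10⁻³
  option R: M = 1.70×10⁻³
Option A ranks first.

option A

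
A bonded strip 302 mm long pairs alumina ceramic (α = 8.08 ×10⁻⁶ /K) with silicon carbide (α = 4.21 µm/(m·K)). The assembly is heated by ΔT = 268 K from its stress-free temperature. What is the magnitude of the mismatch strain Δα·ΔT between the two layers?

Δα = |8.08 − 4.21|×10⁻⁶/K = 3.87×10⁻⁶/K.
Mismatch strain = Δα·ΔT = 3.87×10⁻⁶ × 268.0 = 1.04×10⁻³.

1.04×10⁻³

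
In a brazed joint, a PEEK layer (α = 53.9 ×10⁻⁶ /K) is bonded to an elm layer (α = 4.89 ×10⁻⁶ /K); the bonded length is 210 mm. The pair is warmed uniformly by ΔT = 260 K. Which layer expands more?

PEEK

α(PEEK) = 53.9×10⁻⁶/K vs α(elm) = 4.89×10⁻⁶/K.
Higher α expands more for the same ΔT: PEEK.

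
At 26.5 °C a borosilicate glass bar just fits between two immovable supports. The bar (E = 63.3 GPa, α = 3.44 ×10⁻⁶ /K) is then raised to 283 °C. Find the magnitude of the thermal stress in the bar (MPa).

55.9 MPa

ΔT = 256.5 K. Constrained thermal stress σ = E·α·ΔT = 63.30×10³ MPa × 3.44×10⁻⁶ × 256.5 = 55.9 MPa (compressive).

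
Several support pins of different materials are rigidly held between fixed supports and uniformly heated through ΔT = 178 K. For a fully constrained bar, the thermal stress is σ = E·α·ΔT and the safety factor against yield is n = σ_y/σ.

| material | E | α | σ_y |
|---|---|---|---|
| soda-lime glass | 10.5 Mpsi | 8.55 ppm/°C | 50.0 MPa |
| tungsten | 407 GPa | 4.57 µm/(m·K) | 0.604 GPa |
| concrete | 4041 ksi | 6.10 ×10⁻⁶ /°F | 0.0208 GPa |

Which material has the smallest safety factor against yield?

In consistent units (E in GPa, α in ×10⁻⁶/K, σ_y in MPa):
  soda-lime glass: E = 72.39, α = 8.55, σ_y = 50.00 → σ = 110 MPa, n = 0.454
  tungsten: E = 407.0, α = 4.57, σ_y = 604.0 → σ = 331 MPa, n = 1.82
  concrete: E = 27.86, α = 11.0, σ_y = 20.80 → σ = 54.5 MPa, n = 0.382
The minimum is concrete at n = 0.382.

concrete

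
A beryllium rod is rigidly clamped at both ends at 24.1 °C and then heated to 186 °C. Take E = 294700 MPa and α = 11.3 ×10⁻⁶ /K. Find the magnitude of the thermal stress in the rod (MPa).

E = 294700 MPa = 294.7 GPa.
ΔT = 161.9 K. Constrained thermal stress σ = E·α·ΔT = 294.7×10³ MPa × 11.3×10⁻⁶ × 161.9 = 539 MPa (compressive).

539 MPa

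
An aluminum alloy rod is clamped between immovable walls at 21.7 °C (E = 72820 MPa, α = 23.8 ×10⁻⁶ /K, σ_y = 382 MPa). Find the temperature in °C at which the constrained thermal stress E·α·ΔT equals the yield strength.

242 °C

E = 72820 MPa = 72.82 GPa.
E·α·ΔT = 382.0 MPa ⇒ ΔT = 382.0 / (72.82×10³ × 23.8×10⁻⁶) = 220.4 K.
T = 21.7 + 220.4 = 242.1 °C.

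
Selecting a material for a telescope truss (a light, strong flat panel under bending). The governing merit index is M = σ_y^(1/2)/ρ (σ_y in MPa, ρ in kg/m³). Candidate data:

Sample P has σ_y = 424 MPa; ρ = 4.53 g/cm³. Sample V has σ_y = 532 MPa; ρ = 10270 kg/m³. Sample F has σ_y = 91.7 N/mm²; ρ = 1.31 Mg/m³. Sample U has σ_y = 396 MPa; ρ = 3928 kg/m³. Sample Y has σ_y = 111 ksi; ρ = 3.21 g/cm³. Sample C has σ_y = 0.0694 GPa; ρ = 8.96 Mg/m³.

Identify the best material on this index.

Putting every candidate on a common basis:
  sample P: σ_y = 424.0 MPa, ρ = 4530 kg/m³
  sample V: σ_y = 532.0 MPa, ρ = 10270 kg/m³
  sample F: σ_y = 91.70 MPa, ρ = 1310 kg/m³
  sample U: σ_y = 396.0 MPa, ρ = 3928 kg/m³
  sample Y: σ_y = 765.3 MPa, ρ = 3210 kg/m³
  sample C: σ_y = 69.40 MPa, ρ = 8960 kg/m³
  sample Y: M = 8.62×10⁻³
  sample F: M = 7.31×10⁻³
  sample U: M = 5.07×10⁻³
  sample P: M = 4.55×10⁻³
  sample V: M = 2.25×10⁻³
  sample C: M = 0.930×10⁻³
Highest index: sample Y.

sample Y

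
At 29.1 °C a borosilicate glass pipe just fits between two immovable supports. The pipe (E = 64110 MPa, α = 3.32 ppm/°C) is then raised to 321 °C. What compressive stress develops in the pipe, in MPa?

62.1 MPa

E = 64110 MPa = 64.11 GPa.
ΔT = 291.9 K. Constrained thermal stress σ = E·α·ΔT = 64.11×10³ MPa × 3.32×10⁻⁶ × 291.9 = 62.1 MPa (compressive).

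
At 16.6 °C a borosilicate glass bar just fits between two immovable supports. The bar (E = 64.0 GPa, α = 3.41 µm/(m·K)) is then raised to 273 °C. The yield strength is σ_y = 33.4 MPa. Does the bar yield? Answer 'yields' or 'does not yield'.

ΔT = 256.4 K. Constrained thermal stress σ = E·α·ΔT = 64.00×10³ MPa × 3.41×10⁻⁶ × 256.4 = 56.0 MPa (compressive).
Compare to σ_y = 33.4 MPa: σ ≥ σ_y, so it yields.

yields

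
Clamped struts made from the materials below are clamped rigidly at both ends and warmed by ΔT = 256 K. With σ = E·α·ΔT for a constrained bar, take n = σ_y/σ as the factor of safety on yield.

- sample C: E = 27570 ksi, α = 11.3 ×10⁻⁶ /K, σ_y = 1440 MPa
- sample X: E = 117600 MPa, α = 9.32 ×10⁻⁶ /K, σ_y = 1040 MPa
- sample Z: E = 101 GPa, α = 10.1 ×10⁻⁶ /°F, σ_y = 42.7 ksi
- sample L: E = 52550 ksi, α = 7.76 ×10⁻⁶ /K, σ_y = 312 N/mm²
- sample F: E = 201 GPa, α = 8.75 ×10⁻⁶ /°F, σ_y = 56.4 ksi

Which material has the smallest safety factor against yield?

sample L

Per material, after unit conversion:
  sample C: E = 190.1, α = 11.3, σ_y = 1440 → σ = 550 MPa, n = 2.62
  sample X: E = 117.6, α = 9.32, σ_y = 1040 → σ = 281 MPa, n = 3.71
  sample Z: E = 101.0, α = 18.2, σ_y = 294.4 → σ = 470 MPa, n = 0.626
  sample L: E = 362.3, α = 7.76, σ_y = 312.0 → σ = 720 MPa, n = 0.433
  sample F: E = 201.0, α = 15.8, σ_y = 388.9 → σ = 810 MPa, n = 0.480
The minimum is sample L at n = 0.433.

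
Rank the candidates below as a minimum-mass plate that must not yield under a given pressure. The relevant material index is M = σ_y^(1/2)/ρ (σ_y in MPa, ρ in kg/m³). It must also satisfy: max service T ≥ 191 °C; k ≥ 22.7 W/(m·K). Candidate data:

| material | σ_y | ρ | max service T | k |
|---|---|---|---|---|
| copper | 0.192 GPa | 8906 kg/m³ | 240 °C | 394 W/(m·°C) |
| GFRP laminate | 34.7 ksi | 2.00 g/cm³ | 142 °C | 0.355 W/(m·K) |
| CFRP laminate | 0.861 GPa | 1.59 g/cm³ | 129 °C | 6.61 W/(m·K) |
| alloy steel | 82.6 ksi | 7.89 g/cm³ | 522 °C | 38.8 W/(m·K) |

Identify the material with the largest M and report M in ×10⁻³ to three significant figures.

Screen on constraints: max service T ≥ 191 °C; k ≥ 22.7 W/(m·K). Survivors: copper, alloy steel.
Normalizing units and computing the index:
  copper: σ_y = 192.0 MPa, ρ = 8906 kg/m³
  alloy steel: σ_y = 569.5 MPa, ρ = 7890 kg/m³
  alloy steel: M = 3.02×10⁻³
  copper: M = 1.56×10⁻³
The maximum is for alloy steel.

alloy steel, M = 3.02×10⁻³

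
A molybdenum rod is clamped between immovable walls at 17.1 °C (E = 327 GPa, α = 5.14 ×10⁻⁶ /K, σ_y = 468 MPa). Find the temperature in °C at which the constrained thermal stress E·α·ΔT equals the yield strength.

E·α·ΔT = 468.0 MPa ⇒ ΔT = 468.0 / (327.0×10³ × 5.14×10⁻⁶) = 278.4 K.
T = 17.1 + 278.4 = 295.5 °C.

296 °C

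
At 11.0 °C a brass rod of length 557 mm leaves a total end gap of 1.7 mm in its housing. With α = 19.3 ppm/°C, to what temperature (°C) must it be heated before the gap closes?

α·L₀·ΔT = 1.7 mm ⇒ ΔT = 1.7 / (19.3×10⁻⁶ × 557.0) = 158.1 K.
T = 11.0 + 158.1 = 169.1 °C.

169 °C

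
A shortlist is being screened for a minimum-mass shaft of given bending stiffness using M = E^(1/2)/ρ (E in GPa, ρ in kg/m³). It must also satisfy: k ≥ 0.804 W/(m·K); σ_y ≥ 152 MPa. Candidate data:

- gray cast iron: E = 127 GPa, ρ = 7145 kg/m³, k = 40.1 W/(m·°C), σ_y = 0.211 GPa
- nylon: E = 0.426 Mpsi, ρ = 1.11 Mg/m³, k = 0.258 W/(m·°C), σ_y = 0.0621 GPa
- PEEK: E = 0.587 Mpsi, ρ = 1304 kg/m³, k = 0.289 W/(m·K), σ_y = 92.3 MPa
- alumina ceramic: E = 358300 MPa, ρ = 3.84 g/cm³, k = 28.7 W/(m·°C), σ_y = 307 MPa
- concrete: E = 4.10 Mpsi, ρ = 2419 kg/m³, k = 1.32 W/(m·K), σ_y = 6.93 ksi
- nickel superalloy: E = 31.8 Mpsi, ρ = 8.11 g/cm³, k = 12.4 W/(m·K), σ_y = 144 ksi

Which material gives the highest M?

alumina ceramic

Screen on constraints: k ≥ 0.804 W/(m·K); σ_y ≥ 152 MPa. Survivors: gray cast iron, alumina ceramic, nickel superalloy.
In SI units:
  gray cast iron: E = 127.0 GPa, ρ = 7145 kg/m³
  alumina ceramic: E = 358.3 GPa, ρ = 3840 kg/m³
  nickel superalloy: E = 219.3 GPa, ρ = 8110 kg/m³
  alumina ceramic: M = 4.93×10⁻³
  nickel superalloy: M = 1.83×10⁻³
  gray cast iron: M = 1.58×10⁻³
Alumina ceramic ranks first.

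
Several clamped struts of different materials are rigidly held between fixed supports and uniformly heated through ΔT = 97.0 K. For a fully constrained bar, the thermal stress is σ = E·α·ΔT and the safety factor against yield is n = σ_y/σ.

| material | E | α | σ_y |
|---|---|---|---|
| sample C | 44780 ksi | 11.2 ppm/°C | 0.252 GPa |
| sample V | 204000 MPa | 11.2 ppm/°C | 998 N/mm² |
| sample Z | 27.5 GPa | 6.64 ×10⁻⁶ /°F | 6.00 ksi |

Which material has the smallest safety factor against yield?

sample C

Per material, after unit conversion:
  sample C: E = 308.7, α = 11.2, σ_y = 252.0 → σ = 335 MPa, n = 0.751
  sample V: E = 204.0, α = 11.2, σ_y = 998.0 → σ = 222 MPa, n = 4.50
  sample Z: E = 27.50, α = 12.0, σ_y = 41.37 → σ = 31.9 MPa, n = 1.30
Smallest n: sample C with n = 0.751.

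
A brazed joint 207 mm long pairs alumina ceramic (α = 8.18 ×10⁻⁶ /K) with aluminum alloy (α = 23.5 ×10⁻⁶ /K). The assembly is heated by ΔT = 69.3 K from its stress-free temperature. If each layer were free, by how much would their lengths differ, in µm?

220 µm

Δα = |8.18 − 23.5|×10⁻⁶/K = 15.3×10⁻⁶/K.
ΔL_mismatch = Δα·L·ΔT = 15.3×10⁻⁶ × 207.0 mm × 69.3 K = 220 µm.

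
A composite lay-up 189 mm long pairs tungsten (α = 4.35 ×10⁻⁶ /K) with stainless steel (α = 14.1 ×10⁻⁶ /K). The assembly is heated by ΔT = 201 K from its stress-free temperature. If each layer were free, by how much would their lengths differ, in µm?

370 µm

Δα = |4.35 − 14.1|×10⁻⁶/K = 9.75×10⁻⁶/K.
ΔL_mismatch = Δα·L·ΔT = 9.75×10⁻⁶ × 189.0 mm × 201.0 K = 370 µm.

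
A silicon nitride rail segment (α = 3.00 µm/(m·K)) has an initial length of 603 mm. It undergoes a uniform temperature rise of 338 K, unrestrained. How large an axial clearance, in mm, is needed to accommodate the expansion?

ΔL = α·L₀·ΔT = 3.00×10⁻⁶ × 603 mm × 338.0 K = 0.611 mm.

0.611 mm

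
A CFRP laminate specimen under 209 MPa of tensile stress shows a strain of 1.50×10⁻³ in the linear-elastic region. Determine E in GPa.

139 GPa

E = σ/ε = 209 MPa / 1.50×10⁻³ = 139300 MPa = 139 GPa.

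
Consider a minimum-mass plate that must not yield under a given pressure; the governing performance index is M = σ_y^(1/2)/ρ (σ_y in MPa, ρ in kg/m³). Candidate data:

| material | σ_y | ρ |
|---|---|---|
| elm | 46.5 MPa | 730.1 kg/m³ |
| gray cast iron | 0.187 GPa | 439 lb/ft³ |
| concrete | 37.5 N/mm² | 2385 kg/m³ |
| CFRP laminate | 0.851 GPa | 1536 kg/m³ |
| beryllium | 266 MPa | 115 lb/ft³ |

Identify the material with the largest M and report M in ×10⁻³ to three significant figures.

In SI units:
  elm: σ_y = 46.50 MPa, ρ = 730.1 kg/m³
  gray cast iron: σ_y = 187.0 MPa, ρ = 7032 kg/m³
  concrete: σ_y = 37.50 MPa, ρ = 2385 kg/m³
  CFRP laminate: σ_y = 851.0 MPa, ρ = 1536 kg/m³
  beryllium: σ_y = 266.0 MPa, ρ = 1842 kg/m³
  CFRP laminate: M = 19.0×10⁻³
  elm: M = 9.34×10⁻³
  beryllium: M = 8.85×10⁻³
  concrete: M = 2.57×10⁻³
  gray cast iron: M = 1.94×10⁻³
CFRP laminate ranks first.

CFRP laminate, M = 19.0×10⁻³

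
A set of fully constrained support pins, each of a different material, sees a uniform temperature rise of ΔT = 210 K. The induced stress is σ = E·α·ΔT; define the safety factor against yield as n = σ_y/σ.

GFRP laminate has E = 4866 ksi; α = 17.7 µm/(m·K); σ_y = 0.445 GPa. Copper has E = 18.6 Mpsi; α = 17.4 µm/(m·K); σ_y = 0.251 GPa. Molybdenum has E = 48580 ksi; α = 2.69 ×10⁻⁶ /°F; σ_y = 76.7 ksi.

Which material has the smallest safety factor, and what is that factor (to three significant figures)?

Converting E to GPa, α to ×10⁻⁶/K, σ_y to MPa, then σ and n for each:
  GFRP laminate: E = 33.55, α = 17.7, σ_y = 445.0 → σ = 125 MPa, n = 3.57
  copper: E = 128.2, α = 17.4, σ_y = 251.0 → σ = 469 MPa, n = 0.536
  molybdenum: E = 334.9, α = 4.84, σ_y = 528.8 → σ = 341 MPa, n = 1.55
The minimum is copper at n = 0.536.

copper, n = 0.536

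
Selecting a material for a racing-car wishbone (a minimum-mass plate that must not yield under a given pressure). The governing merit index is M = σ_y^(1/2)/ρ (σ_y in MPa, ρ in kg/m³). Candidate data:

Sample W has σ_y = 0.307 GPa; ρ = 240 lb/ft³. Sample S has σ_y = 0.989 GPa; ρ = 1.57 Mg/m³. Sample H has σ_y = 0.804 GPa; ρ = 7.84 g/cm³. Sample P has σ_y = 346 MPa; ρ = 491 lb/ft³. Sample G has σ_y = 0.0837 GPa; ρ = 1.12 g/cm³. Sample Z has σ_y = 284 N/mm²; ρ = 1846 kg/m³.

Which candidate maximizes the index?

Putting every candidate on a common basis:
  sample W: σ_y = 307.0 MPa, ρ = 3844 kg/m³
  sample S: σ_y = 989.0 MPa, ρ = 1570 kg/m³
  sample H: σ_y = 804.0 MPa, ρ = 7840 kg/m³
  sample P: σ_y = 346.0 MPa, ρ = 7865 kg/m³
  sample G: σ_y = 83.70 MPa, ρ = 1120 kg/m³
  sample Z: σ_y = 284.0 MPa, ρ = 1846 kg/m³
  sample S: M = 20.0×10⁻³
  sample Z: M = 9.13×10⁻³
  sample G: M = 8.17×10⁻³
  sample W: M = 4.56×10⁻³
  sample H: M = 3.62×10⁻³
  sample P: M = 2.37×10⁻³
Highest index: sample S.

sample S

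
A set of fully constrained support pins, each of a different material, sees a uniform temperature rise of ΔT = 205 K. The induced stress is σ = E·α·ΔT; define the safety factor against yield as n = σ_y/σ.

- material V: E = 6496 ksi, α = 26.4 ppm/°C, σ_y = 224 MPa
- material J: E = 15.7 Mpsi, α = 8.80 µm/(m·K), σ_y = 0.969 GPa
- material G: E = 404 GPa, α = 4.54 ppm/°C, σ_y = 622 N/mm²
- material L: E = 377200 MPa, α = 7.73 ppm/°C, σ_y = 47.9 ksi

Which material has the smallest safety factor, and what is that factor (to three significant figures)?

In consistent units (E in GPa, α in ×10⁻⁶/K, σ_y in MPa):
  material V: E = 44.79, α = 26.4, σ_y = 224.0 → σ = 242 MPa, n = 0.924
  material J: E = 108.2, α = 8.80, σ_y = 969.0 → σ = 195 MPa, n = 4.96
  material G: E = 404.0, α = 4.54, σ_y = 622.0 → σ = 376 MPa, n = 1.65
  material L: E = 377.2, α = 7.73, σ_y = 330.3 → σ = 598 MPa, n = 0.553
The minimum is material L at n = 0.553.

material L, n = 0.553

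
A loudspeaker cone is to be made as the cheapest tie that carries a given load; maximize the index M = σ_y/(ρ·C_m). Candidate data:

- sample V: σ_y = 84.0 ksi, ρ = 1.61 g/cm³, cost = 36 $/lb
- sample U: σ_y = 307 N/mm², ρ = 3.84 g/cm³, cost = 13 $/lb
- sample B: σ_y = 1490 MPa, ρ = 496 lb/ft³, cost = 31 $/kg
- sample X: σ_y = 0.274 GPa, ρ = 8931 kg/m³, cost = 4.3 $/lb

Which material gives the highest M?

After converting to SI:
  sample V: σ_y = 579.2 MPa, ρ = 1610 kg/m³, cost = 79.37 $/kg
  sample U: σ_y = 307.0 MPa, ρ = 3840 kg/m³, cost = 28.66 $/kg
  sample B: σ_y = 1490 MPa, ρ = 7945 kg/m³, cost = 31.00 $/kg
  sample X: σ_y = 274.0 MPa, ρ = 8931 kg/m³, cost = 9.480 $/kg
  sample B: M = 6.05 kN·m per $
  sample V: M = 4.53 kN·m per $
  sample X: M = 3.24 kN·m per $
  sample U: M = 2.79 kN·m per $
Sample B ranks first.

sample B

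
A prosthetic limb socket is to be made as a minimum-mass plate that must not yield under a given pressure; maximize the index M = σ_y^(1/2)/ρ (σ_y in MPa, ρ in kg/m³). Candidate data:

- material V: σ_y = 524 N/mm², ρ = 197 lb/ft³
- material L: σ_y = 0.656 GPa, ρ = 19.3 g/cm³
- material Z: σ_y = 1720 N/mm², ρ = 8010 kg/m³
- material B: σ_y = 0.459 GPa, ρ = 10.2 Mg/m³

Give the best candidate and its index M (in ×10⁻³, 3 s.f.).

material V, M = 7.25×10⁻³

After converting to SI:
  material V: σ_y = 524.0 MPa, ρ = 3156 kg/m³
  material L: σ_y = 656.0 MPa, ρ = 19300 kg/m³
  material Z: σ_y = 1720 MPa, ρ = 8010 kg/m³
  material B: σ_y = 459.0 MPa, ρ = 10200 kg/m³
  material V: M = 7.25×10⁻³
  material Z: M = 5.18×10⁻³
  material B: M = 2.10×10⁻³
  material L: M = 1.33×10⁻³
Material V has the largest M.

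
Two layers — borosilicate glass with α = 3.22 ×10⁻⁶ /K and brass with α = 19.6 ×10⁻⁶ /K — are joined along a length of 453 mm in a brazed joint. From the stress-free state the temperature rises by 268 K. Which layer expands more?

brass

α(borosilicate glass) = 3.22×10⁻⁶/K vs α(brass) = 19.6×10⁻⁶/K.
Higher α expands more for the same ΔT: brass.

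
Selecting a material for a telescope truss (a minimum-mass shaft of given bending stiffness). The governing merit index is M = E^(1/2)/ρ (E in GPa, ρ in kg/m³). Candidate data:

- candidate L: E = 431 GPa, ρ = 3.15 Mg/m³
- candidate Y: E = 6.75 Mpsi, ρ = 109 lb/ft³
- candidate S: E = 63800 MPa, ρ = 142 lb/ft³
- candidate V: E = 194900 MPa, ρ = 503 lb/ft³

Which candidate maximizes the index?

After converting to SI:
  candidate L: E = 431.0 GPa, ρ = 3150 kg/m³
  candidate Y: E = 46.54 GPa, ρ = 1746 kg/m³
  candidate S: E = 63.80 GPa, ρ = 2275 kg/m³
  candidate V: E = 194.9 GPa, ρ = 8057 kg/m³
  candidate L: M = 6.59×10⁻³
  candidate Y: M = 3.91×10⁻³
  candidate S: M = 3.51×10⁻³
  candidate V: M = 1.73×10⁻³
Highest index: candidate L.

candidate L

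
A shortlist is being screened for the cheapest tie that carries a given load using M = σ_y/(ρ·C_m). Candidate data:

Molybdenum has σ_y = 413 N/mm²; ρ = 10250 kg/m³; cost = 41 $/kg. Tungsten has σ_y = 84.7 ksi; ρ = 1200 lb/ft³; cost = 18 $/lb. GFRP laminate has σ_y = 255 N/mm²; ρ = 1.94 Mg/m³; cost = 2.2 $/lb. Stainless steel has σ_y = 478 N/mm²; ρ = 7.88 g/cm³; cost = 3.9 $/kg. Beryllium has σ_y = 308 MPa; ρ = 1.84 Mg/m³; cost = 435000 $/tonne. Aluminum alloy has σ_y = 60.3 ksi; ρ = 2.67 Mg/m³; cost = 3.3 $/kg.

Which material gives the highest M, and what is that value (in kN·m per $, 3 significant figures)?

After converting to SI:
  molybdenum: σ_y = 413.0 MPa, ρ = 10250 kg/m³, cost = 41.00 $/kg
  tungsten: σ_y = 584.0 MPa, ρ = 19220 kg/m³, cost = 39.68 $/kg
  GFRP laminate: σ_y = 255.0 MPa, ρ = 1940 kg/m³, cost = 4.850 $/kg
  stainless steel: σ_y = 478.0 MPa, ρ = 7880 kg/m³, cost = 3.900 $/kg
  beryllium: σ_y = 308.0 MPa, ρ = 1840 kg/m³, cost = 435.0 $/kg
  aluminum alloy: σ_y = 415.8 MPa, ρ = 2670 kg/m³, cost = 3.300 $/kg
  aluminum alloy: M = 47.2 kN·m per $
  GFRP laminate: M = 27.1 kN·m per $
  stainless steel: M = 15.6 kN·m per $
  molybdenum: M = 0.983 kN·m per $
  tungsten: M = 0.766 kN·m per $
  beryllium: M = 0.385 kN·m per $
The maximum is for aluminum alloy.

aluminum alloy, M = 47.2 kN·m per $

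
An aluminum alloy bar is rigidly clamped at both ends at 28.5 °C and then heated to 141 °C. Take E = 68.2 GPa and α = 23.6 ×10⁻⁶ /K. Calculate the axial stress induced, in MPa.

ΔT = 112.5 K. Constrained thermal stress σ = E·α·ΔT = 68.20×10³ MPa × 23.6×10⁻⁶ × 112.5 = 181 MPa (compressive).

181 MPa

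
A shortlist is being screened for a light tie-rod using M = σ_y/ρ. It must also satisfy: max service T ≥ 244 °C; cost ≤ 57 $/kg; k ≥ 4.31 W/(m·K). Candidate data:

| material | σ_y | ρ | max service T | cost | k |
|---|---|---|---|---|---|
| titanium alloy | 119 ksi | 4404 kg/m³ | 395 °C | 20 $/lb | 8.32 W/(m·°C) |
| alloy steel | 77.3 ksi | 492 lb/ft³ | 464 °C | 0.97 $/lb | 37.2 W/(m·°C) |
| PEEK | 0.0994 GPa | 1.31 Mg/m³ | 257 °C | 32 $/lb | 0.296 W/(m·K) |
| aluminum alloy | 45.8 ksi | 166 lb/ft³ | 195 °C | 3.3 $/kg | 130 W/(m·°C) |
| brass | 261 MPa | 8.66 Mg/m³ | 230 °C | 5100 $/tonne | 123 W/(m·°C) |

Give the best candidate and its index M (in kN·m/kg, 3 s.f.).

Screen on constraints: max service T ≥ 244 °C; cost ≤ 57 $/kg; k ≥ 4.31 W/(m·K). Survivors: titanium alloy, alloy steel.
After converting to SI:
  titanium alloy: σ_y = 820.5 MPa, ρ = 4404 kg/m³
  alloy steel: σ_y = 533.0 MPa, ρ = 7881 kg/m³
  titanium alloy: M = 186 kN·m/kg
  alloy steel: M = 67.6 kN·m/kg
Titanium alloy has the largest M.

titanium alloy, M = 186 kN·m/kg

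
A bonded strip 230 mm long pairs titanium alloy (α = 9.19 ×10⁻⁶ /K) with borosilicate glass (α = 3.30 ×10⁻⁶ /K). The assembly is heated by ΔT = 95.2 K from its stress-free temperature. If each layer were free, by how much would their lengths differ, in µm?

129 µm

Δα = |9.19 − 3.30|×10⁻⁶/K = 5.89×10⁻⁶/K.
ΔL_mismatch = Δα·L·ΔT = 5.89×10⁻⁶ × 230.0 mm × 95.2 K = 129 µm.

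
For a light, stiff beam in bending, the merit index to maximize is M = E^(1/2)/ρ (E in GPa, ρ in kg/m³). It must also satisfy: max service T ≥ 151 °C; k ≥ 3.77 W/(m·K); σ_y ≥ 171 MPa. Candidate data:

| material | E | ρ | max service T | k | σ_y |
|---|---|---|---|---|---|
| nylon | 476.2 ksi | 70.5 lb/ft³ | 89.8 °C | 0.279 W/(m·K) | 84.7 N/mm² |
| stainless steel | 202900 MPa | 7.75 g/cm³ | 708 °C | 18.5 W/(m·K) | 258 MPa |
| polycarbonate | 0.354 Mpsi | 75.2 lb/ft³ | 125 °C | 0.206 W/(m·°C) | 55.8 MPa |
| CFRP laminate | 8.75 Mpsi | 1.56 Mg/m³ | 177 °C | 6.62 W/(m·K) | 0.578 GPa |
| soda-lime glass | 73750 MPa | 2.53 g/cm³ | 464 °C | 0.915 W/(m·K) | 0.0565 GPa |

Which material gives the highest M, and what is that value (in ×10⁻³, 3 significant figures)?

Screen on constraints: max service T ≥ 151 °C; k ≥ 3.77 W/(m·K); σ_y ≥ 171 MPa. Survivors: stainless steel, CFRP laminate.
Normalizing units and computing the index:
  stainless steel: E = 202.9 GPa, ρ = 7750 kg/m³
  CFRP laminate: E = 60.33 GPa, ρ = 1560 kg/m³
  CFRP laminate: M = 4.98×10⁻³
  stainless steel: M = 1.84×10⁻³
Highest index: CFRP laminate.

CFRP laminate, M = 4.98×10⁻³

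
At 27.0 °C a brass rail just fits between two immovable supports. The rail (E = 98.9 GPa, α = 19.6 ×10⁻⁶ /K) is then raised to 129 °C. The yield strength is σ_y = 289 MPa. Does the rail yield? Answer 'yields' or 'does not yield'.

ΔT = 102.0 K. Constrained thermal stress σ = E·α·ΔT = 98.90×10³ MPa × 19.6×10⁻⁶ × 102.0 = 198 MPa (compressive).
Compare to σ_y = 289 MPa: σ < σ_y, so it does not yield.

does not yield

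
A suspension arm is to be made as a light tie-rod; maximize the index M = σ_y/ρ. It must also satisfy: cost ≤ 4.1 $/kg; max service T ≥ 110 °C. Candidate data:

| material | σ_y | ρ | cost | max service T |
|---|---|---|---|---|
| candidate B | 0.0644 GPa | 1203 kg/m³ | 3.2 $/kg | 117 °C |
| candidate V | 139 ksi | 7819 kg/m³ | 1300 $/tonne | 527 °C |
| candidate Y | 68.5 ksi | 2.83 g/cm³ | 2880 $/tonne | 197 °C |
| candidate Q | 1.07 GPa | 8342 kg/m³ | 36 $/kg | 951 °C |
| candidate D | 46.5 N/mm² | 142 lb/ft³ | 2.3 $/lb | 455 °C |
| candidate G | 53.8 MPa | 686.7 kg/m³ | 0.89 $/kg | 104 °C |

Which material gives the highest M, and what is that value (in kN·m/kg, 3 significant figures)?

candidate Y, M = 167 kN·m/kg

Screen on constraints: cost ≤ 4.1 $/kg; max service T ≥ 110 °C. Survivors: candidate B, candidate V, candidate Y.
After converting to SI:
  candidate B: σ_y = 64.40 MPa, ρ = 1203 kg/m³
  candidate V: σ_y = 958.4 MPa, ρ = 7819 kg/m³
  candidate Y: σ_y = 472.3 MPa, ρ = 2830 kg/m³
  candidate Y: M = 167 kN·m/kg
  candidate V: M = 123 kN·m/kg
  candidate B: M = 53.5 kN·m/kg
Candidate Y ranks first.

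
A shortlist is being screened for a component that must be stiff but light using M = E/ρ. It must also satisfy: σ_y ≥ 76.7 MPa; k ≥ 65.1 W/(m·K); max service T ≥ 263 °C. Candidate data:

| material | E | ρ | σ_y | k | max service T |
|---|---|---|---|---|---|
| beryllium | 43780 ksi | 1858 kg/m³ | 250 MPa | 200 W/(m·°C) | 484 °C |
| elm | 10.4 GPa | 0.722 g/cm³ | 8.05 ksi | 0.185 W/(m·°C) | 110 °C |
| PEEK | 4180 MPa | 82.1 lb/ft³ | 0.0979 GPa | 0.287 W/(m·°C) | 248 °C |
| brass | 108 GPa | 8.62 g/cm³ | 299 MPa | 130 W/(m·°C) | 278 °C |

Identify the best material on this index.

beryllium

Screen on constraints: σ_y ≥ 76.7 MPa; k ≥ 65.1 W/(m·K); max service T ≥ 263 °C. Survivors: beryllium, brass.
Convert each candidate to consistent units, then evaluate M:
  beryllium: E = 301.9 GPa, ρ = 1858 kg/m³
  brass: E = 108.0 GPa, ρ = 8620 kg/m³
  beryllium: M = 162 MN·m/kg
  brass: M = 12.5 MN·m/kg
Highest index: beryllium.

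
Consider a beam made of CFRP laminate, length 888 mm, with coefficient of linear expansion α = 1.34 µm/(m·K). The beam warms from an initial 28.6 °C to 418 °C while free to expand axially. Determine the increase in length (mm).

ΔT = 418 − 28.6 = 389.4 K.
ΔL = α·L₀·ΔT = 1.34×10⁻⁶ × 888 mm × 389.4 K = 0.463 mm.

0.463 mm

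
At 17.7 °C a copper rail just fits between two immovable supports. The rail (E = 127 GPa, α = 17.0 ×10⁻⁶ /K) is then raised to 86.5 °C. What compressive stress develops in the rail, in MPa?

149 MPa

ΔT = 68.80 K. Constrained thermal stress σ = E·α·ΔT = 127.0×10³ MPa × 17.0×10⁻⁶ × 68.80 = 149 MPa (compressive).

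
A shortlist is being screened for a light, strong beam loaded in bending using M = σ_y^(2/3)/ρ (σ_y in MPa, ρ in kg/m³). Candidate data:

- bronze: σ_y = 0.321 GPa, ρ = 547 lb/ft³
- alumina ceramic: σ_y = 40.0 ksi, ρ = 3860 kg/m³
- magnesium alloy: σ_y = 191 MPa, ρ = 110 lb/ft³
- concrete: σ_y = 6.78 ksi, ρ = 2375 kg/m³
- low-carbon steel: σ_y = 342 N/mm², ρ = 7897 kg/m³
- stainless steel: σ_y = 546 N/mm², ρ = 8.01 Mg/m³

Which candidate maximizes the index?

magnesium alloy

Normalizing units and computing the index:
  bronze: σ_y = 321.0 MPa, ρ = 8762 kg/m³
  alumina ceramic: σ_y = 275.8 MPa, ρ = 3860 kg/m³
  magnesium alloy: σ_y = 191.0 MPa, ρ = 1762 kg/m³
  concrete: σ_y = 46.75 MPa, ρ = 2375 kg/m³
  low-carbon steel: σ_y = 342.0 MPa, ρ = 7897 kg/m³
  stainless steel: σ_y = 546.0 MPa, ρ = 8010 kg/m³
  magnesium alloy: M = 18.8×10⁻³
  alumina ceramic: M = 11.0×10⁻³
  stainless steel: M = 8.34×10⁻³
  low-carbon steel: M = 6.19×10⁻³
  concrete: M = 5.46×10⁻³
  bronze: M = 5.35×10⁻³
The maximum is for magnesium alloy.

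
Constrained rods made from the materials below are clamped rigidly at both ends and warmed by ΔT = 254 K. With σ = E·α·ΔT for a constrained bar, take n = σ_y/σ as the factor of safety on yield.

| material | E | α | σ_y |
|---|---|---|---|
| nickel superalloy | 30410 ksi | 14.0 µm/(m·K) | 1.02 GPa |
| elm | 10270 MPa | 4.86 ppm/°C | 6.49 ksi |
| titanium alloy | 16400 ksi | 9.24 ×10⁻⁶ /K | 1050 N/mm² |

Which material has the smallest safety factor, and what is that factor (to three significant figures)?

In consistent units (E in GPa, α in ×10⁻⁶/K, σ_y in MPa):
  nickel superalloy: E = 209.7, α = 14.0, σ_y = 1020 → σ = 746 MPa, n = 1.37
  elm: E = 10.27, α = 4.86, σ_y = 44.75 → σ = 12.7 MPa, n = 3.53
  titanium alloy: E = 113.1, α = 9.24, σ_y = 1050 → σ = 265 MPa, n = 3.96
The minimum is nickel superalloy at n = 1.37.

nickel superalloy, n = 1.37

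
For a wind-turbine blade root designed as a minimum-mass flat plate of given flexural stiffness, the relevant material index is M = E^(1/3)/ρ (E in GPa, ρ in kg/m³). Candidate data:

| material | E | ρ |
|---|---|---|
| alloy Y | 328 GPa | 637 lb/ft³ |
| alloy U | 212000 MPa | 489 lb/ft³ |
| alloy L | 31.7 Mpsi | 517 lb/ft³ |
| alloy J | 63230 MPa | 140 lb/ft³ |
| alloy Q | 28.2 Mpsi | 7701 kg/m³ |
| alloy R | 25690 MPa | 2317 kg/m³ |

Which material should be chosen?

Putting every candidate on a common basis:
  alloy Y: E = 328.0 GPa, ρ = 10200 kg/m³
  alloy U: E = 212.0 GPa, ρ = 7833 kg/m³
  alloy L: E = 218.6 GPa, ρ = 8282 kg/m³
  alloy J: E = 63.23 GPa, ρ = 2243 kg/m³
  alloy Q: E = 194.4 GPa, ρ = 7701 kg/m³
  alloy R: E = 25.69 GPa, ρ = 2317 kg/m³
  alloy J: M = 1.78×10⁻³
  alloy R: M = 1.27×10⁻³
  alloy U: M = 0.761×10⁻³
  alloy Q: M = 0.752×10⁻³
  alloy L: M = 0.727×10⁻³
  alloy Y: M = 0.676×10⁻³
The maximum is for alloy J.

alloy J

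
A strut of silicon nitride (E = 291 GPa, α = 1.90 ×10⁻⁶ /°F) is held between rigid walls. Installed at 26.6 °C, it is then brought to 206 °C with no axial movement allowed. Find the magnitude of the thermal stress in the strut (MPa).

α = 1.90×10⁻⁶/°F × 9/5 = 3.42×10⁻⁶/K.
ΔT = 179.4 K. Constrained thermal stress σ = E·α·ΔT = 291.0×10³ MPa × 3.42×10⁻⁶ × 179.4 = 179 MPa (compressive).

179 MPa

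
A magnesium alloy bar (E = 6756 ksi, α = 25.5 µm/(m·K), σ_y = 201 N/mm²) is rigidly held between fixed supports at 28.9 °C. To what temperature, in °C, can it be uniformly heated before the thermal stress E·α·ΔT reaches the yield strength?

E = 6756 ksi = 46.58 GPa.
σ_y = 201 N/mm² = 201.0 MPa.
E·α·ΔT = 201.0 MPa ⇒ ΔT = 201.0 / (46.58×10³ × 25.5×10⁻⁶) = 169.2 K.
T = 28.9 + 169.2 = 198.1 °C.

198 °C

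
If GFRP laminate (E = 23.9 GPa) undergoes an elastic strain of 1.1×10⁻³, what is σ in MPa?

26.3 MPa

σ = E·ε = 23900 MPa × 1.1×10⁻³ = 26.3 MPa.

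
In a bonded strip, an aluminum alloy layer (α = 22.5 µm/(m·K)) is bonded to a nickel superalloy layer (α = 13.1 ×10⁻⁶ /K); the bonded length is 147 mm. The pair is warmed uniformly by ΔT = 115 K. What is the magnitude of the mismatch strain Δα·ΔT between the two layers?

1.08×10⁻³

Δα = |22.5 − 13.1|×10⁻⁶/K = 9.40×10⁻⁶/K.
Mismatch strain = Δα·ΔT = 9.40×10⁻⁶ × 115.0 = 1.08×10⁻³.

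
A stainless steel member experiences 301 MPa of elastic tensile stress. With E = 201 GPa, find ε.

1.50×10⁻³

ε = σ/E = 301 / 201000 = 1.50×10⁻³.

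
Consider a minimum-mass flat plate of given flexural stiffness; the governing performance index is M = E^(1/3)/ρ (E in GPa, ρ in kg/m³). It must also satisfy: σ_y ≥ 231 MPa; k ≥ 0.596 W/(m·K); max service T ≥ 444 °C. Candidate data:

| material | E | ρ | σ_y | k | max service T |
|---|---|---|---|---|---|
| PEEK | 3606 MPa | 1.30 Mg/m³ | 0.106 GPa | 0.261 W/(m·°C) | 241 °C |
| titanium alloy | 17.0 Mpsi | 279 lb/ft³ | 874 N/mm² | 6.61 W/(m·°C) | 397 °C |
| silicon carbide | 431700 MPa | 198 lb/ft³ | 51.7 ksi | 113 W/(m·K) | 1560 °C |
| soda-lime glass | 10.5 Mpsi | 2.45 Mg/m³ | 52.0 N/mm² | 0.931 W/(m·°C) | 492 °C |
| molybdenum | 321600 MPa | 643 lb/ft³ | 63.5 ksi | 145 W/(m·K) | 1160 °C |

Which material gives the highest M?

silicon carbide

Screen on constraints: σ_y ≥ 231 MPa; k ≥ 0.596 W/(m·K); max service T ≥ 444 °C. Survivors: silicon carbide, molybdenum.
In SI units:
  silicon carbide: E = 431.7 GPa, ρ = 3172 kg/m³
  molybdenum: E = 321.6 GPa, ρ = 10300 kg/m³
  silicon carbide: M = 2.38×10⁻³
  molybdenum: M = 0.665×10⁻³
Silicon carbide ranks first.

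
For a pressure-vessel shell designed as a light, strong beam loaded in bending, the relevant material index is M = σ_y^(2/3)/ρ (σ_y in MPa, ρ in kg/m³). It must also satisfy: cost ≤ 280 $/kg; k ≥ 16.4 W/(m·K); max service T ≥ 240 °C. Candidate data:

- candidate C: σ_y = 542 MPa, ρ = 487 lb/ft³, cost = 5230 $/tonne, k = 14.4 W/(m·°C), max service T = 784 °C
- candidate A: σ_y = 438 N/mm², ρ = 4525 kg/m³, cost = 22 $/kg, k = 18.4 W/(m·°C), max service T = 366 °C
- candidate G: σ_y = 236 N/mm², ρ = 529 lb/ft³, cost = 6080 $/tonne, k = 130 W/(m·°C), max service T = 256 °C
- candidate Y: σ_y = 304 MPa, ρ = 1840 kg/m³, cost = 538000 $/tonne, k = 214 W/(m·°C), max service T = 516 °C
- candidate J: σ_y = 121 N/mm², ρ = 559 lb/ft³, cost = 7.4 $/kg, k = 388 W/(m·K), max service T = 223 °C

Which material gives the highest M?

candidate A

Screen on constraints: cost ≤ 280 $/kg; k ≥ 16.4 W/(m·K); max service T ≥ 240 °C. Survivors: candidate A, candidate G.
In SI units:
  candidate A: σ_y = 438.0 MPa, ρ = 4525 kg/m³
  candidate G: σ_y = 236.0 MPa, ρ = 8474 kg/m³
  candidate A: M = 12.7×10⁻³
  candidate G: M = 4.51×10⁻³
The maximum is for candidate A.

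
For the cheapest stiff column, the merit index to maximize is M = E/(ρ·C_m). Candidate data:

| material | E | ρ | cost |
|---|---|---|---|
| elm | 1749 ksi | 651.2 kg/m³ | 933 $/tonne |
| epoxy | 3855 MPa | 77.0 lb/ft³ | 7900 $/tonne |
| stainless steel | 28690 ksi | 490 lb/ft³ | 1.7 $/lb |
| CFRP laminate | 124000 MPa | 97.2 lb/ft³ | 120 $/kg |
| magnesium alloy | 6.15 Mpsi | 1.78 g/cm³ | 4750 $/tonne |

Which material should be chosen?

Convert each candidate to consistent units, then evaluate M:
  elm: E = 12.06 GPa, ρ = 651.2 kg/m³, cost = 0.9330 $/kg
  epoxy: E = 3.855 GPa, ρ = 1233 kg/m³, cost = 7.900 $/kg
  stainless steel: E = 197.8 GPa, ρ = 7849 kg/m³, cost = 3.748 $/kg
  CFRP laminate: E = 124.0 GPa, ρ = 1557 kg/m³, cost = 120.0 $/kg
  magnesium alloy: E = 42.40 GPa, ρ = 1780 kg/m³, cost = 4.750 $/kg
  elm: M = 19.8 MN·m per $
  stainless steel: M = 6.72 MN·m per $
  magnesium alloy: M = 5.02 MN·m per $
  CFRP laminate: M = 0.664 MN·m per $
  epoxy: M = 0.396 MN·m per $
The maximum is for elm.

elm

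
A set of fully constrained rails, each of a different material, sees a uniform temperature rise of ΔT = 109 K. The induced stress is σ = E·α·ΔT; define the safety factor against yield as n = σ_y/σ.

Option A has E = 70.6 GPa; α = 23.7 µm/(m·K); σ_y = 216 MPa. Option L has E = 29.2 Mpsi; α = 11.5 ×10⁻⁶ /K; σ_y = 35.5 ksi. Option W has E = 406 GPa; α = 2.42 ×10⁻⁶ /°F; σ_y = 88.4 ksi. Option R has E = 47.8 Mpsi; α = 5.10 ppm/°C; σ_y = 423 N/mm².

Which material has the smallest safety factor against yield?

With everything in SI (GPa, ×10⁻⁶/K, MPa):
  option A: E = 70.60, α = 23.7, σ_y = 216.0 → σ = 182 MPa, n = 1.18
  option L: E = 201.3, α = 11.5, σ_y = 244.8 → σ = 252 MPa, n = 0.970
  option W: E = 406.0, α = 4.36, σ_y = 609.5 → σ = 193 MPa, n = 3.16
  option R: E = 329.6, α = 5.10, σ_y = 423.0 → σ = 183 MPa, n = 2.31
The minimum is option L at n = 0.970.

option L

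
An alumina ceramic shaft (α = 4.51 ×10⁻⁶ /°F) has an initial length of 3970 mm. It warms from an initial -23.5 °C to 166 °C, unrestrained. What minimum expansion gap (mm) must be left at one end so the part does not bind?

Convert α: 4.51×10⁻⁶/°F × (9/5) = 8.12×10⁻⁶/K.
ΔT = 166 − (-23.5) = 189.5 K.
ΔL = α·L₀·ΔT = 8.12×10⁻⁶ × 3970 mm × 189.5 K = 6.11 mm.

6.11 mm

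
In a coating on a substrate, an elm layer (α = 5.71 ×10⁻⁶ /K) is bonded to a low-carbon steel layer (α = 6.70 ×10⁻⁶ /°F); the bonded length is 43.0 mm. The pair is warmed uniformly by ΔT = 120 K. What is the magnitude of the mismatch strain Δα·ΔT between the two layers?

low-carbon steel: α = 6.70×10⁻⁶/°F × 9/5 = 12.1×10⁻⁶/K.
Δα = |5.71 − 12.1|×10⁻⁶/K = 6.35×10⁻⁶/K.
Mismatch strain = Δα·ΔT = 6.35×10⁻⁶ × 120.0 = 7.62×10⁻⁴.

7.62×10⁻⁴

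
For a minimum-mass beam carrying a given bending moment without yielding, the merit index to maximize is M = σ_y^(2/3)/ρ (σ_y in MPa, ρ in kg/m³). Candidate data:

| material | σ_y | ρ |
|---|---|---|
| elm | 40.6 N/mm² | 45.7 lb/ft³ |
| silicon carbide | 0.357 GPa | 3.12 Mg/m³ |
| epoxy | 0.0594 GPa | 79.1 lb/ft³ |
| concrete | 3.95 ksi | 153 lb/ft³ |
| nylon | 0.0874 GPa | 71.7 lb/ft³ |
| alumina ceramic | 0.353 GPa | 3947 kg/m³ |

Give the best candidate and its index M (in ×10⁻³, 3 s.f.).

Putting every candidate on a common basis:
  elm: σ_y = 40.60 MPa, ρ = 732.0 kg/m³
  silicon carbide: σ_y = 357.0 MPa, ρ = 3120 kg/m³
  epoxy: σ_y = 59.40 MPa, ρ = 1267 kg/m³
  concrete: σ_y = 27.23 MPa, ρ = 2451 kg/m³
  nylon: σ_y = 87.40 MPa, ρ = 1149 kg/m³
  alumina ceramic: σ_y = 353.0 MPa, ρ = 3947 kg/m³
  nylon: M = 17.1×10⁻³
  elm: M = 16.1×10⁻³
  silicon carbide: M = 16.1×10⁻³
  alumina ceramic: M = 12.7×10⁻³
  epoxy: M = 12.0×10⁻³
  concrete: M = 3.69×10⁻³
Nylon ranks first.

nylon, M = 17.1×10⁻³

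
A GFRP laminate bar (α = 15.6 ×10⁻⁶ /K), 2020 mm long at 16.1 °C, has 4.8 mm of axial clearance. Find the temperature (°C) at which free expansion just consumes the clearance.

α·L₀·ΔT = 4.8 mm ⇒ ΔT = 4.8 / (15.6×10⁻⁶ × 2020.0) = 152.3 K.
T = 16.1 + 152.3 = 168.4 °C.

168 °C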